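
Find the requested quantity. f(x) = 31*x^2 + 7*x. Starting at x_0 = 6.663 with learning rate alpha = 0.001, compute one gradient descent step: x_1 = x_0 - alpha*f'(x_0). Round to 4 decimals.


We compute the gradient at x_0 and apply the update.
f'(x) = 62*x + 7
f'(6.663) = 62*6.663 + 7 = 420.106
x_1 = 6.663 - 0.001*420.106 = 6.2429


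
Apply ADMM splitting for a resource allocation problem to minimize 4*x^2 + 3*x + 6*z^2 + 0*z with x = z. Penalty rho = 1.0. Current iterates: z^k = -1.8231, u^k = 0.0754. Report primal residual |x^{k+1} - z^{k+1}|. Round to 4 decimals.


ADMM iteration with rho = 1.0, z^k = -1.8231, u^k = 0.0754
Step 1: x-update.
Minimize 4*x^2 + 3*x + (1.0/2)*(x + 1.8231 + 0.0754)^2
FOC: (2*4 + 1.0)*x = -3 + 1.0*(-1.8231 - 0.0754)
x^{k+1} = -0.5443
Step 2: z-update.
Minimize 6*z^2 + 0*z + (1.0/2)*(-0.5443 - z + 0.0754)^2
FOC: (2*6 + 1.0)*z = 0 + 1.0*(-0.5443 + 0.0754)
z^{k+1} = -0.0361
Step 3: u-update.
u^{k+1} = 0.0754 - 0.5443 + 0.0361 = -0.4328
Step 4: Primal residual = |-0.5443 + 0.0361| = 0.5082


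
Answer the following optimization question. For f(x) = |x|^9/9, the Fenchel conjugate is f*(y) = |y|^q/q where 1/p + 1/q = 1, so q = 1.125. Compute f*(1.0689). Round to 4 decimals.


The conjugate exponent q satisfies 1/p + 1/q = 1.
p = 9, so q = 9/(9 - 1) = 1.125
|y|^q = 1.0689^1.125 = 1.0778
f*(1.0689) = 1.0778 / 1.125 = 0.9581


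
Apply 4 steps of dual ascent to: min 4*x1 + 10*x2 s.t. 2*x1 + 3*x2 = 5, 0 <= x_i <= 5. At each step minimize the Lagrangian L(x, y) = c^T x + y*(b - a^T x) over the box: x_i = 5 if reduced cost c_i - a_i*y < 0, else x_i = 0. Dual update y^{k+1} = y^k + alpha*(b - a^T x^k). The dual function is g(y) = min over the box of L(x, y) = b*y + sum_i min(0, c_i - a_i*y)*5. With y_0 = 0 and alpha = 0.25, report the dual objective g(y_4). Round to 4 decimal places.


Dual ascent for LP: min 4*x1 + 10*x2, 2*x1 + 3*x2 = 5, 0 <= x_i <= 5
Step 1: y^k = 0.0, reduced costs: (4.0, 10.0)
  x^k = (0.0, 0.0), subgradient = b - a^T x = 5.0
  y^{k+1} = 0.0 + 0.25*5.0 = 1.25
Step 2: y^k = 1.25, reduced costs: (1.5, 6.25)
  x^k = (0.0, 0.0), subgradient = b - a^T x = 5.0
  y^{k+1} = 1.25 + 0.25*5.0 = 2.5
Step 3: y^k = 2.5, reduced costs: (-1.0, 2.5)
  x^k = (5.0, 0.0), subgradient = b - a^T x = -5.0
  y^{k+1} = 2.5 + 0.25*-5.0 = 1.25
Step 4: y^k = 1.25, reduced costs: (1.5, 6.25)
  x^k = (0.0, 0.0), subgradient = b - a^T x = 5.0
  y^{k+1} = 1.25 + 0.25*5.0 = 2.5
Dual objective at y_4 = 2.5: reduced costs (-1.0, 2.5), box minimizer x = (5.0, 0.0)
g(y_4) = b*y + (c1 - a1*y)*x1 + (c2 - a2*y)*x2 = 5*2.5 + (-1.0)*5.0 + 2.5*0.0 = 12.5 - 5.0 + 0.0 = 7.5


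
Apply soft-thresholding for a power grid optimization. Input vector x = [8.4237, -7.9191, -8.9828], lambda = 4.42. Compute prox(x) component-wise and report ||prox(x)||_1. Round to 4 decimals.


Soft-thresholding with lambda = 4.42:
prox(8.4237) = sign(8.4237)*max(|8.4237| - 4.42, 0) = 4.0037
prox(-7.9191) = sign(-7.9191)*max(|-7.9191| - 4.42, 0) = -3.4991
prox(-8.9828) = sign(-8.9828)*max(|-8.9828| - 4.42, 0) = -4.5628
prox(x) = [4.0037, -3.4991, -4.5628]
||prox(x)||_1 = 4.0037 + 3.4991 + 4.5628 = 12.0656


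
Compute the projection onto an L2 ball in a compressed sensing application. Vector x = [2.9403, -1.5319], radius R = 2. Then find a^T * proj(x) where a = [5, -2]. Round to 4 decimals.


Step 1: Compute ||x|| (intermediates to 6 decimals).
||x|| = sqrt(2.9403^2 + (-1.5319)^2) = 3.315431
Step 2: Project.
Since ||x|| > R, scale = R/||x|| = 2/3.315431 = 0.60324, proj(x) = scale * x
proj(x) = [1.773707, -0.924103]
Step 3: Dot product.
a^T * proj(x) = 5*1.773707 - 2*(-0.924103) = 10.7167


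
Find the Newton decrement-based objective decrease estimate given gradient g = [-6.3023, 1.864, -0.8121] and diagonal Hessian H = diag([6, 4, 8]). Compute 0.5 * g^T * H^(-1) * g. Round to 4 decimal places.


Step 1: H is diagonal, so H^(-1) * g = [-1.0504, 0.466, -0.1015].
Step 2: g^T H^(-1) g = sum_i g_i^2 / H_ii
  = (-6.3023)^2/6 + (1.864)^2/4 + (-0.8121)^2/8
  = 6.6198 + 0.8686 + 0.0824 = 7.5709
Step 3: Objective decrease = 0.5 * g^T H^(-1) g = 3.7854


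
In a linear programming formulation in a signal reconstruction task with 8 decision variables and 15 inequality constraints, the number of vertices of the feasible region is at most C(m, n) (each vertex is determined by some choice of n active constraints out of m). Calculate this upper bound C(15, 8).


Each vertex corresponds to some choice of n active constraints out of m, so the number of vertices is at most C(m, n) = m! / (n!(m-n)!).
m = 15, n = 8
Numerator: 15 * 14 * 13 * 12 * 11 * 10 * 9 * 8
Denominator: 8! = 40320
C(15, 8) = 6435


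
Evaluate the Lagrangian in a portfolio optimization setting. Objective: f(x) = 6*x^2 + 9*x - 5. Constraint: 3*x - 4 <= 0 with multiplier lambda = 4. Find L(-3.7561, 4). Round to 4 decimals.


Step 1: Evaluate f(x).
f(-3.7561) = 6*(-3.7561)^2 + 9*(-3.7561) - 5 = 45.8448
Step 2: Evaluate g(x).
g(-3.7561) = 3*-3.7561 - 4 = -15.2683
Step 3: Compute Lagrangian.
L = 45.8448 + 4*-15.2683 = -15.2284


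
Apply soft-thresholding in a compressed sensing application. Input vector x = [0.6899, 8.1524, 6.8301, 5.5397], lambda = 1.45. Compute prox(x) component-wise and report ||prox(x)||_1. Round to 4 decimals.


Soft-thresholding with lambda = 1.45:
prox(0.6899) = sign(0.6899)*max(|0.6899| - 1.45, 0) = 0.0
prox(8.1524) = sign(8.1524)*max(|8.1524| - 1.45, 0) = 6.7024
prox(6.8301) = sign(6.8301)*max(|6.8301| - 1.45, 0) = 5.3801
prox(5.5397) = sign(5.5397)*max(|5.5397| - 1.45, 0) = 4.0897
prox(x) = [0.0, 6.7024, 5.3801, 4.0897]
||prox(x)||_1 = 0.0 + 6.7024 + 5.3801 + 4.0897 = 16.1722


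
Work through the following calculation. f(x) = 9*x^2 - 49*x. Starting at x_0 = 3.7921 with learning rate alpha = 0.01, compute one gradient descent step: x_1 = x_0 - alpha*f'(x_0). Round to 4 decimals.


We compute the gradient at x_0 and apply the update.
f'(x) = 18*x - 49
f'(3.7921) = 18*3.7921 - 49 = 19.2578
x_1 = 3.7921 - 0.01*19.2578 = 3.5995


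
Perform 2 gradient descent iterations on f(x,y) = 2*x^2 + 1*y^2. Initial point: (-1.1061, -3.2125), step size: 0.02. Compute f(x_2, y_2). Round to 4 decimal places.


Gradient descent on f(x,y) = 2*x^2 + 1*y^2.
Starting point: (-1.1061, -3.2125), alpha = 0.02
Step 1: grad_x = 2*2*-1.1061 = -4.4244, grad_y = 2*1*-3.2125 = -6.425
  x_1 = -1.1061 - 0.02*-4.4244 = -1.0176
  y_1 = -3.2125 - 0.02*-6.425 = -3.084
Step 2: grad_x = 2*2*-1.0176 = -4.0704, grad_y = 2*1*-3.084 = -6.168
  x_2 = -1.0176 - 0.02*-4.0704 = -0.9362
  y_2 = -3.084 - 0.02*-6.168 = -2.9606
f(-0.9362, -2.9606) = 2*(-0.9362)^2 + 1*(-2.9606)^2 = 10.5183


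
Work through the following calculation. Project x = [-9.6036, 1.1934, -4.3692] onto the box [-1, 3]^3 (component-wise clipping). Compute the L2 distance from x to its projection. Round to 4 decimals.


Project each component onto [-1, 3].
clip(-9.6036) = -1.0, clip(1.1934) = 1.1934, clip(-4.3692) = -1.0
Projection = [-1.0, 1.1934, -1.0]
Squared diffs: [74.0219, 0.0, 11.3515]
Distance = sqrt(85.3734) = 9.2398


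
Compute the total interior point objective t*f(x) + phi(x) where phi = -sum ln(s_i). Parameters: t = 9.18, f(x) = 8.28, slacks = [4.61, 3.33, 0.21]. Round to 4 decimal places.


Step 1: Compute log-barrier.
ln values: [1.5282, 1.203, -1.5606]
phi = -(1.5282 + 1.203 - 1.5606) = -1.1706
Step 2: Compute augmented objective.
t*f(x) = 9.18*8.28 = 76.0104
Total = 76.0104 - 1.1706 = 74.8398


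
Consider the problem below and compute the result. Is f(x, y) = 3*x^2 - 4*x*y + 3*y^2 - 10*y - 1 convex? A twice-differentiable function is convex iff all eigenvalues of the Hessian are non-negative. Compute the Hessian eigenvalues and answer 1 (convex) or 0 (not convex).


The Hessian of f(x,y) = 3*x^2 - 4*x*y + 3*y^2 - 10*y - 1 is:
H = [[6, -4], [-4, 6]]
Trace = 6 + 6 = 12
Determinant = 6*6 - (-4)^2 = 20
Discriminant = (12)^2 - 4*20 = 64.0
Eigenvalues: lambda_1 = 2.0, lambda_2 = 10.0
The function is convex.

1


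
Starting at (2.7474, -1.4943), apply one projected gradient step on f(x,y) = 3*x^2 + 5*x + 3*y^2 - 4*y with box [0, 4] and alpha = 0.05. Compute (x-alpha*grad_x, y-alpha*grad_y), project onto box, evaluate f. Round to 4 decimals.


Step 1: Compute gradient at (2.7474, -1.4943).
grad_x = 2*3*2.7474 + 5 = 21.4844
grad_y = 2*3*-1.4943 - 4 = -12.9658
Step 2: Gradient step.
x_raw = 2.7474 - 0.05*21.4844 = 1.6732
y_raw = -1.4943 - 0.05*-12.9658 = -0.846
Step 3: Project onto [0, 4].
x_proj = clip(1.6732) = 1.6732
y_proj = clip(-0.846) = 0.0
Step 4: Evaluate f.
f(1.6732, 0.0) = 16.7645


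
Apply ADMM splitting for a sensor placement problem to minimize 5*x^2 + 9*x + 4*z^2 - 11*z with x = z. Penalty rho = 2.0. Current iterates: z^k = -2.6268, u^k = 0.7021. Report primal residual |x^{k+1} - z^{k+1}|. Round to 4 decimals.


ADMM iteration with rho = 2.0, z^k = -2.6268, u^k = 0.7021
Step 1: x-update.
Minimize 5*x^2 + 9*x + (2.0/2)*(x + 2.6268 + 0.7021)^2
FOC: (2*5 + 2.0)*x = -9 + 2.0*(-2.6268 - 0.7021)
x^{k+1} = -1.3048
Step 2: z-update.
Minimize 4*z^2 - 11*z + (2.0/2)*(-1.3048 - z + 0.7021)^2
FOC: (2*4 + 2.0)*z = 11 + 2.0*(-1.3048 + 0.7021)
z^{k+1} = 0.9795
Step 3: u-update.
u^{k+1} = 0.7021 - 1.3048 - 0.9795 = -1.5822
Step 4: Primal residual = |-1.3048 - 0.9795| = 2.2843


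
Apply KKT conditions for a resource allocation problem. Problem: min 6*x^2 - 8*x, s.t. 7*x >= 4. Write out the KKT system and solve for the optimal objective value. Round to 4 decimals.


Step 1: Try lambda = 0 (constraint inactive).
Stationarity: 2*6*x - 8 = 0
x* = 8/(2*6) = 2/3 = 0.6667 (rounded; the exact value 2/3 is used below)
Check constraint: 7*0.6667 = 4.6669 >= 4 -- satisfied.
Step 2: Compute optimal value.
f(x*) = 6*(2/3)^2 - 8*(2/3) = -2.6667


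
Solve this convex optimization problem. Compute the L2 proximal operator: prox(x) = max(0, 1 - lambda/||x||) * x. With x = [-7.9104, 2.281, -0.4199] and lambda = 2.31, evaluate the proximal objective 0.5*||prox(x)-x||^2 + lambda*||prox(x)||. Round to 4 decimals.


Step 1: Compute ||x||.
||x|| = 8.2434
Step 2: Compute scaling factor.
scale = max(0, 1 - 2.31/8.2434) = 0.7198
Step 3: prox(x) = [-5.6937, 1.6418, -0.3022]
||prox(x)|| = 5.9334
Step 4: Proximal objective.
0.5*||prox-x||^2 = 2.6681
lambda*||prox|| = 13.7062
Total = 16.3742


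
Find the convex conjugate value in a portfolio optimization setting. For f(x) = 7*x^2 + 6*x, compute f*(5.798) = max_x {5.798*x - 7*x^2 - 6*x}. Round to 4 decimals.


f*(y) = sup_x {y*x - a*x^2 - b*x} = sup_x {(y-b)*x - a*x^2}
FOC: (y - b) - 2a*x = 0 => x* = (y - b)/(2a)
x* = (5.798 - 6)/(2*7) = -0.0144
f*(5.798) = (y-b)^2/(4a) = (5.798 - 6)^2/(4*7)
= 0.0408/28 = 0.0015


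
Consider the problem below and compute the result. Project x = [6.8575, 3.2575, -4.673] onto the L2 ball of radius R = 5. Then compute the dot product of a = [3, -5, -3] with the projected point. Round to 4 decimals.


Step 1: Compute ||x|| (intermediates to 6 decimals).
||x|| = sqrt(6.8575^2 + 3.2575^2 + (-4.673)^2) = 8.914793
Step 2: Project.
Since ||x|| > R, scale = R/||x|| = 5/8.914793 = 0.560866, proj(x) = scale * x
proj(x) = [3.846139, 1.827021, -2.620927]
Step 3: Dot product.
a^T * proj(x) = 3*3.846139 - 5*1.827021 - 3*(-2.620927) = 10.2661


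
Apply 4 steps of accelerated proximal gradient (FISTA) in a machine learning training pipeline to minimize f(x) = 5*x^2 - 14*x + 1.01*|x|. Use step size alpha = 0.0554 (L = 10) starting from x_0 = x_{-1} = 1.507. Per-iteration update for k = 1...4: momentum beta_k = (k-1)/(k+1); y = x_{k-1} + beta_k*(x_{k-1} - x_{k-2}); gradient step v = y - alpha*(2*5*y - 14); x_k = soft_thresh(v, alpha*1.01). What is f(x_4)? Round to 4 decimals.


FISTA on f(x) = 5*x^2 - 14*x + 1.01*|x|
L = 10, alpha = 0.0554
Iteration 1: beta = 0.0, y = 1.507 + 0.0*(1.507 - 1.507) = 1.507
  grad(y) = 1.07, v = y - alpha*grad = 1.4477
  prox(v) = soft_thresh(1.4477, 0.056) = 1.3918
Iteration 2: beta = 0.3333, y = 1.3918 + 0.3333*(1.3918 - 1.507) = 1.3534
  grad(y) = -0.4664, v = y - alpha*grad = 1.3792
  prox(v) = soft_thresh(1.3792, 0.056) = 1.3232
Iteration 3: beta = 0.5, y = 1.3232 + 0.5*(1.3232 - 1.3918) = 1.289
  grad(y) = -1.1102, v = y - alpha*grad = 1.3505
  prox(v) = soft_thresh(1.3505, 0.056) = 1.2945
Iteration 4: beta = 0.6, y = 1.2945 + 0.6*(1.2945 - 1.3232) = 1.2773
  grad(y) = -1.227, v = y - alpha*grad = 1.3453
  prox(v) = soft_thresh(1.3453, 0.056) = 1.2893
f(x_4) = 5*1.2893^2 - 14*1.2893 + 1.01*|1.2893| = -8.4365


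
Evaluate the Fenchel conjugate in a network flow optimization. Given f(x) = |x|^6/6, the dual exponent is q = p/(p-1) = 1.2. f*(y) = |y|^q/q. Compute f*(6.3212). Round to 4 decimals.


The conjugate exponent q satisfies 1/p + 1/q = 1.
p = 6, so q = 6/(6 - 1) = 1.2
|y|^q = 6.3212^1.2 = 9.1403
f*(6.3212) = 9.1403 / 1.2 = 7.6169


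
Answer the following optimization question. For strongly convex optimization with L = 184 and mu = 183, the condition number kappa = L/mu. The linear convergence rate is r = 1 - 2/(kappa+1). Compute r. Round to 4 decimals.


Step 1: Compute the condition number.
kappa = L/mu = 184/183 = 1.0055
Step 2: Compute the convergence rate.
r = 1 - 2/(kappa + 1) = 1 - 2*mu/(L + mu) = (L - mu)/(L + mu) = 1/367 = 0.0027


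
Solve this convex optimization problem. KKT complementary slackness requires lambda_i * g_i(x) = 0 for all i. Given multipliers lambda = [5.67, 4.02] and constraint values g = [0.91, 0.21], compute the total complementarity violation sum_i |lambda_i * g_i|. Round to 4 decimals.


KKT complementary slackness check:
lambda_1 * g_1 = 5.67 * 0.91 = 5.1597
lambda_2 * g_2 = 4.02 * 0.21 = 0.8442
Total violation = 5.1597 + 0.8442 = 6.0039


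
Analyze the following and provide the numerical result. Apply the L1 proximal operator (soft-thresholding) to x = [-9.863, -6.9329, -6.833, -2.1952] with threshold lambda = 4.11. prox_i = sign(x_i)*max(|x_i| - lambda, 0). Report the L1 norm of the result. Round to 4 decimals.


Soft-thresholding with lambda = 4.11:
prox(-9.863) = sign(-9.863)*max(|-9.863| - 4.11, 0) = -5.753
prox(-6.9329) = sign(-6.9329)*max(|-6.9329| - 4.11, 0) = -2.8229
prox(-6.833) = sign(-6.833)*max(|-6.833| - 4.11, 0) = -2.723
prox(-2.1952) = sign(-2.1952)*max(|-2.1952| - 4.11, 0) = 0.0
prox(x) = [-5.753, -2.8229, -2.723, 0.0]
||prox(x)||_1 = 5.753 + 2.8229 + 2.723 + 0.0 = 11.2989


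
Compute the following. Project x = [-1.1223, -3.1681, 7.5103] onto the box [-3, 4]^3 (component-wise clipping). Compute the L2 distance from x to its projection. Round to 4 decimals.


Project each component onto [-3, 4].
clip(-1.1223) = -1.1223, clip(-3.1681) = -3.0, clip(7.5103) = 4.0
Projection = [-1.1223, -3.0, 4.0]
Squared diffs: [0.0, 0.0283, 12.3222]
Distance = sqrt(12.3505) = 3.5143


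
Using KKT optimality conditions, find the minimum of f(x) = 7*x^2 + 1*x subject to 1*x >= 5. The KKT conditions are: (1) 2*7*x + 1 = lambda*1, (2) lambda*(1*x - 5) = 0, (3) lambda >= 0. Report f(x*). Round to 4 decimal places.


Step 1: Try lambda = 0 (constraint inactive).
x_unc = -1/(2*7) = -0.0714
Check: 1*-0.0714 = -0.0714 < 5 -- violated!
Step 2: Constraint must be active: 1*x = 5
x* = 5/1 = 5.0
lambda = (2*7*5.0 + 1)/1 = 71.0
Step 3: Compute optimal value.
f(x*) = 7*5.0^2 + 1*5.0 = 180.0


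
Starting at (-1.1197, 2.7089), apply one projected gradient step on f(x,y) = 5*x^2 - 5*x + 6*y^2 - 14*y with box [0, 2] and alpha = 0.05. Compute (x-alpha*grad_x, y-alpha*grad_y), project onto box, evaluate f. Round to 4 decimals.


Step 1: Compute gradient at (-1.1197, 2.7089).
grad_x = 2*5*-1.1197 - 5 = -16.197
grad_y = 2*6*2.7089 - 14 = 18.5068
Step 2: Gradient step.
x_raw = -1.1197 - 0.05*-16.197 = -0.3099
y_raw = 2.7089 - 0.05*18.5068 = 1.7836
Step 3: Project onto [0, 2].
x_proj = clip(-0.3099) = 0.0
y_proj = clip(1.7836) = 1.7836
Step 4: Evaluate f.
f(0.0, 1.7836) = -5.8833


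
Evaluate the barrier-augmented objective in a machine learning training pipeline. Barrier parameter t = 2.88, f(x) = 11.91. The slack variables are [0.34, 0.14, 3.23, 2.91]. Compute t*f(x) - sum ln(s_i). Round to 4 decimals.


Step 1: Compute log-barrier.
ln values: [-1.0788, -1.9661, 1.1725, 1.0682]
phi = -(-1.0788 - 1.9661 + 1.1725 + 1.0682) = 0.8043
Step 2: Compute augmented objective.
t*f(x) = 2.88*11.91 = 34.3008
Total = 34.3008 + 0.8043 = 35.1051


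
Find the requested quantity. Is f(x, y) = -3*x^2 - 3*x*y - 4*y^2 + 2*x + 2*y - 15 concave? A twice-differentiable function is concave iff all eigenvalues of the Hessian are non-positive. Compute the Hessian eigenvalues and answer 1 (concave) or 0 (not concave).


The Hessian of f(x,y) = -3*x^2 - 3*x*y - 4*y^2 + 2*x + 2*y - 15 is:
H = [[-6, -3], [-3, -8]]
Trace = -6 - 8 = -14
Determinant = -6*-8 - (-3)^2 = 39
Discriminant = (-14)^2 - 4*39 = 40.0
Eigenvalues: lambda_1 = -10.1623, lambda_2 = -3.8377
The function is concave.

1


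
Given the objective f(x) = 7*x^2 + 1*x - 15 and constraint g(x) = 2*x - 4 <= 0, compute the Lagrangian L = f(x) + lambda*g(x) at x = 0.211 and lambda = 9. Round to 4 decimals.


Step 1: Evaluate f(x).
f(0.211) = 7*0.211^2 + 1*0.211 - 15 = -14.4774
Step 2: Evaluate g(x).
g(0.211) = 2*0.211 - 4 = -3.578
Step 3: Compute Lagrangian.
L = -14.4774 + 9*-3.578 = -46.6794


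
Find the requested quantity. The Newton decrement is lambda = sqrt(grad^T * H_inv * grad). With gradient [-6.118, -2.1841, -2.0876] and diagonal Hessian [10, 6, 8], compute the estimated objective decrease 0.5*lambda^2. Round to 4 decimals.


Step 1: H is diagonal, so H^(-1) * g = [-0.6118, -0.364, -0.261].
Step 2: g^T H^(-1) g = sum_i g_i^2 / H_ii
  = (-6.118)^2/10 + (-2.1841)^2/6 + (-2.0876)^2/8
  = 3.743 + 0.795 + 0.5448 = 5.0828
Step 3: Objective decrease = 0.5 * g^T H^(-1) g = 2.5414


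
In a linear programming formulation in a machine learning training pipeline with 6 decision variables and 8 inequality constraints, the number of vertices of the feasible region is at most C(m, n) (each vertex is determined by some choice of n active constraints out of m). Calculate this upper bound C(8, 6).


Each vertex corresponds to some choice of n active constraints out of m, so the number of vertices is at most C(m, n) = m! / (n!(m-n)!).
m = 8, n = 6
Numerator: 8 * 7 * 6 * 5 * 4 * 3
Denominator: 6! = 720
C(8, 6) = 28


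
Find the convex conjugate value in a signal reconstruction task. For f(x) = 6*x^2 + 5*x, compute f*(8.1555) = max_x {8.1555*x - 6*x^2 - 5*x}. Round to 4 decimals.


f*(y) = sup_x {y*x - a*x^2 - b*x} = sup_x {(y-b)*x - a*x^2}
FOC: (y - b) - 2a*x = 0 => x* = (y - b)/(2a)
x* = (8.1555 - 5)/(2*6) = 0.263
f*(8.1555) = (y-b)^2/(4a) = (8.1555 - 5)^2/(4*6)
= 9.9572/24 = 0.4149


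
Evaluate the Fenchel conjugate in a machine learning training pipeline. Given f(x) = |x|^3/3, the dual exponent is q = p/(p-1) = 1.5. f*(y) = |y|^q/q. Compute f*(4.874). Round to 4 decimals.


The conjugate exponent q satisfies 1/p + 1/q = 1.
p = 3, so q = 3/(3 - 1) = 1.5
|y|^q = 4.874^1.5 = 10.7604
f*(4.874) = 10.7604 / 1.5 = 7.1736


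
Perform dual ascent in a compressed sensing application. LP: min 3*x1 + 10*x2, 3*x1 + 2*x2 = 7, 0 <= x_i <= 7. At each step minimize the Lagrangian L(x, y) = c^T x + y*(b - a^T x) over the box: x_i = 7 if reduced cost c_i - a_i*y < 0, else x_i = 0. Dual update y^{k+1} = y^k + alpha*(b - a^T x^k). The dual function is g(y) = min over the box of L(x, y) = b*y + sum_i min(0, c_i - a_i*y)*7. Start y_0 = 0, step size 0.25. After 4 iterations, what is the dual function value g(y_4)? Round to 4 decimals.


Dual ascent for LP: min 3*x1 + 10*x2, 3*x1 + 2*x2 = 7, 0 <= x_i <= 7
Step 1: y^k = 0.0, reduced costs: (3.0, 10.0)
  x^k = (0.0, 0.0), subgradient = b - a^T x = 7.0
  y^{k+1} = 0.0 + 0.25*7.0 = 1.75
Step 2: y^k = 1.75, reduced costs: (-2.25, 6.5)
  x^k = (7.0, 0.0), subgradient = b - a^T x = -14.0
  y^{k+1} = 1.75 + 0.25*-14.0 = -1.75
Step 3: y^k = -1.75, reduced costs: (8.25, 13.5)
  x^k = (0.0, 0.0), subgradient = b - a^T x = 7.0
  y^{k+1} = -1.75 + 0.25*7.0 = 0.0
Step 4: y^k = 0.0, reduced costs: (3.0, 10.0)
  x^k = (0.0, 0.0), subgradient = b - a^T x = 7.0
  y^{k+1} = 0.0 + 0.25*7.0 = 1.75
Dual objective at y_4 = 1.75: reduced costs (-2.25, 6.5), box minimizer x = (7.0, 0.0)
g(y_4) = b*y + (c1 - a1*y)*x1 + (c2 - a2*y)*x2 = 7*1.75 + (-2.25)*7.0 + 6.5*0.0 = 12.25 - 15.75 + 0.0 = -3.5


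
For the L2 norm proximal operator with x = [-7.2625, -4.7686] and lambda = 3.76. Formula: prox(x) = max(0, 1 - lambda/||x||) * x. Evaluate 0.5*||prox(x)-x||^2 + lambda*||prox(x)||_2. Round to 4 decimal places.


Step 1: Compute ||x||.
||x|| = 8.6881
Step 2: Compute scaling factor.
scale = max(0, 1 - 3.76/8.6881) = 0.5672
Step 3: prox(x) = [-4.1195, -2.7049]
||prox(x)|| = 4.9281
Step 4: Proximal objective.
0.5*||prox-x||^2 = 7.0688
lambda*||prox|| = 18.5297
Total = 25.5985


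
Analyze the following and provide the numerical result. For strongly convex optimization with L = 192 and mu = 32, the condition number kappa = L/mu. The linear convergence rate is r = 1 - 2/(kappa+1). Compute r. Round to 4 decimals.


Step 1: Compute the condition number.
kappa = L/mu = 192/32 = 6.0
Step 2: Compute the convergence rate.
r = 1 - 2/(kappa + 1) = 1 - 2*mu/(L + mu) = (L - mu)/(L + mu) = 160/224 = 0.7143


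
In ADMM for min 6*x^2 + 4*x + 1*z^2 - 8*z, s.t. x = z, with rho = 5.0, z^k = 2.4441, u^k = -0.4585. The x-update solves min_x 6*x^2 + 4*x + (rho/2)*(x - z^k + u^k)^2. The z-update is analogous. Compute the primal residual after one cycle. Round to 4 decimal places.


ADMM iteration with rho = 5.0, z^k = 2.4441, u^k = -0.4585
Step 1: x-update.
Minimize 6*x^2 + 4*x + (5.0/2)*(x - 2.4441 - 0.4585)^2
FOC: (2*6 + 5.0)*x = -4 + 5.0*(2.4441 + 0.4585)
x^{k+1} = 0.6184
Step 2: z-update.
Minimize 1*z^2 - 8*z + (5.0/2)*(0.6184 - z - 0.4585)^2
FOC: (2*1 + 5.0)*z = 8 + 5.0*(0.6184 - 0.4585)
z^{k+1} = 1.2571
Step 3: u-update.
u^{k+1} = -0.4585 + 0.6184 - 1.2571 = -1.0972
Step 4: Primal residual = |0.6184 - 1.2571| = 0.6387


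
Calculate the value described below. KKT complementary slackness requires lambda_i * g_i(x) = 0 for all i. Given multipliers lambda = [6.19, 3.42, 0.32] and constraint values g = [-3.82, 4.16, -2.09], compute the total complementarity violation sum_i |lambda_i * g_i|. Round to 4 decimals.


KKT complementary slackness check:
lambda_1 * g_1 = 6.19 * -3.82 = -23.6458
lambda_2 * g_2 = 3.42 * 4.16 = 14.2272
lambda_3 * g_3 = 0.32 * -2.09 = -0.6688
Total violation = 23.6458 + 14.2272 + 0.6688 = 38.5418


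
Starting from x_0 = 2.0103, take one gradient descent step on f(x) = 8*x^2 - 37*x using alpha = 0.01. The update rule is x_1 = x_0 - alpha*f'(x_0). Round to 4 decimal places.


We compute the gradient at x_0 and apply the update.
f'(x) = 16*x - 37
f'(2.0103) = 16*2.0103 - 37 = -4.8352
x_1 = 2.0103 - 0.01*-4.8352 = 2.0587


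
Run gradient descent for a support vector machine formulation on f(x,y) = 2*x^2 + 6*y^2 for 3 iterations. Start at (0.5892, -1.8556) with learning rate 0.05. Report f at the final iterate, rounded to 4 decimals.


Gradient descent on f(x,y) = 2*x^2 + 6*y^2.
Starting point: (0.5892, -1.8556), alpha = 0.05
Step 1: grad_x = 2*2*0.5892 = 2.3568, grad_y = 2*6*-1.8556 = -22.2672
  x_1 = 0.5892 - 0.05*2.3568 = 0.4714
  y_1 = -1.8556 - 0.05*-22.2672 = -0.7422
Step 2: grad_x = 2*2*0.4714 = 1.8854, grad_y = 2*6*-0.7422 = -8.9069
  x_2 = 0.4714 - 0.05*1.8854 = 0.3771
  y_2 = -0.7422 - 0.05*-8.9069 = -0.2969
Step 3: grad_x = 2*2*0.3771 = 1.5084, grad_y = 2*6*-0.2969 = -3.5628
  x_3 = 0.3771 - 0.05*1.5084 = 0.3017
  y_3 = -0.2969 - 0.05*-3.5628 = -0.1188
f(0.3017, -0.1188) = 2*0.3017^2 + 6*(-0.1188)^2 = 0.2666


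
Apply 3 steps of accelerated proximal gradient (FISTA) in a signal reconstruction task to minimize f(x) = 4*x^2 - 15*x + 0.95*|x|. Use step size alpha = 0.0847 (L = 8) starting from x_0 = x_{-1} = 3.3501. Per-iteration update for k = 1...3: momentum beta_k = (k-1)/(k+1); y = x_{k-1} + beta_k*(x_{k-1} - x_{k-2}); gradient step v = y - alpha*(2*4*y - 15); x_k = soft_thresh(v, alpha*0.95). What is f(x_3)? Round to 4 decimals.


FISTA on f(x) = 4*x^2 - 15*x + 0.95*|x|
L = 8, alpha = 0.0847
Iteration 1: beta = 0.0, y = 3.3501 + 0.0*(3.3501 - 3.3501) = 3.3501
  grad(y) = 11.8008, v = y - alpha*grad = 2.3506
  prox(v) = soft_thresh(2.3506, 0.0805) = 2.2701
Iteration 2: beta = 0.3333, y = 2.2701 + 0.3333*(2.2701 - 3.3501) = 1.9101
  grad(y) = 0.2809, v = y - alpha*grad = 1.8863
  prox(v) = soft_thresh(1.8863, 0.0805) = 1.8059
Iteration 3: beta = 0.5, y = 1.8059 + 0.5*(1.8059 - 2.2701) = 1.5737
  grad(y) = -2.4102, v = y - alpha*grad = 1.7779
  prox(v) = soft_thresh(1.7779, 0.0805) = 1.6974
f(x_3) = 4*1.6974^2 - 15*1.6974 + 0.95*|1.6974| = -12.3238


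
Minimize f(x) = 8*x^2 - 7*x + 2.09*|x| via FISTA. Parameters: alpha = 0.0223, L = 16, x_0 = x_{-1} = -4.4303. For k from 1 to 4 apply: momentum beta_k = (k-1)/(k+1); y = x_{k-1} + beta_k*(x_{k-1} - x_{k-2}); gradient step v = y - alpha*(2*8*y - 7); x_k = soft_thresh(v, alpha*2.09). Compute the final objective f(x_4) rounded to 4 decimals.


FISTA on f(x) = 8*x^2 - 7*x + 2.09*|x|
L = 16, alpha = 0.0223
Iteration 1: beta = 0.0, y = -4.4303 + 0.0*(-4.4303 + 4.4303) = -4.4303
  grad(y) = -77.8848, v = y - alpha*grad = -2.6935
  prox(v) = soft_thresh(-2.6935, 0.0466) = -2.6469
Iteration 2: beta = 0.3333, y = -2.6469 + 0.3333*(-2.6469 + 4.4303) = -2.0524
  grad(y) = -39.8381, v = y - alpha*grad = -1.164
  prox(v) = soft_thresh(-1.164, 0.0466) = -1.1174
Iteration 3: beta = 0.5, y = -1.1174 + 0.5*(-1.1174 + 2.6469) = -0.3526
  grad(y) = -12.6424, v = y - alpha*grad = -0.0707
  prox(v) = soft_thresh(-0.0707, 0.0466) = -0.0241
Iteration 4: beta = 0.6, y = -0.0241 + 0.6*(-0.0241 + 1.1174) = 0.6318
  grad(y) = 3.1095, v = y - alpha*grad = 0.5625
  prox(v) = soft_thresh(0.5625, 0.0466) = 0.5159
f(x_4) = 8*0.5159^2 - 7*0.5159 + 2.09*|0.5159| = -0.4039


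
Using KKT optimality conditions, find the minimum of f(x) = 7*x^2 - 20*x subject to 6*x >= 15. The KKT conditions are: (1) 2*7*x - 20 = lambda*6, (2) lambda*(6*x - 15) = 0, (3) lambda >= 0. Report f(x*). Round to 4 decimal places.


Step 1: Try lambda = 0 (constraint inactive).
x_unc = 20/(2*7) = 1.4286
Check: 6*1.4286 = 8.5716 < 15 -- violated!
Step 2: Constraint must be active: 6*x = 15
x* = 15/6 = 2.5
lambda = (2*7*2.5 - 20)/6 = 2.5
Step 3: Compute optimal value.
f(x*) = 7*2.5^2 - 20*2.5 = -6.25


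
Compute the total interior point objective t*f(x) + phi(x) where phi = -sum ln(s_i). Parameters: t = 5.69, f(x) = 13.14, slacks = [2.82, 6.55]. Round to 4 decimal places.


Step 1: Compute log-barrier.
ln values: [1.0367, 1.8795]
phi = -(1.0367 + 1.8795) = -2.9162
Step 2: Compute augmented objective.
t*f(x) = 5.69*13.14 = 74.7666
Total = 74.7666 - 2.9162 = 71.8504


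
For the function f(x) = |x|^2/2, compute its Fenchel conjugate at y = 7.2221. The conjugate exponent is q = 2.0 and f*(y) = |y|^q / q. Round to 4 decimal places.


The conjugate exponent q satisfies 1/p + 1/q = 1.
p = 2, so q = 2/(2 - 1) = 2.0
|y|^q = 7.2221^2.0 = 52.1587
f*(7.2221) = 52.1587 / 2.0 = 26.0794


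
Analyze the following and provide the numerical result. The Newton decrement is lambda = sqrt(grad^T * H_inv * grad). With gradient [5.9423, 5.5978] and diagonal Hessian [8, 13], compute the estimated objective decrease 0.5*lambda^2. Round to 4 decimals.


Step 1: H is diagonal, so H^(-1) * g = [0.7428, 0.4306].
Step 2: g^T H^(-1) g = sum_i g_i^2 / H_ii
  = (5.9423)^2/8 + (5.5978)^2/13
  = 4.4139 + 2.4104 = 6.8243
Step 3: Objective decrease = 0.5 * g^T H^(-1) g = 3.4121


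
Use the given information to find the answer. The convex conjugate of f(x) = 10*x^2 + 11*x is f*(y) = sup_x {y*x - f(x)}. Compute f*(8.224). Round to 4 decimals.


f*(y) = sup_x {y*x - a*x^2 - b*x} = sup_x {(y-b)*x - a*x^2}
FOC: (y - b) - 2a*x = 0 => x* = (y - b)/(2a)
x* = (8.224 - 11)/(2*10) = -0.1388
f*(8.224) = (y-b)^2/(4a) = (8.224 - 11)^2/(4*10)
= 7.7062/40 = 0.1927


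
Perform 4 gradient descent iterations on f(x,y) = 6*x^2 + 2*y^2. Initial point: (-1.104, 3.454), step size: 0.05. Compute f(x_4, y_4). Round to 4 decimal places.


Gradient descent on f(x,y) = 6*x^2 + 2*y^2.
Starting point: (-1.104, 3.454), alpha = 0.05
Step 1: grad_x = 2*6*-1.104 = -13.248, grad_y = 2*2*3.454 = 13.816
  x_1 = -1.104 - 0.05*-13.248 = -0.4416
  y_1 = 3.454 - 0.05*13.816 = 2.7632
Step 2: grad_x = 2*6*-0.4416 = -5.2992, grad_y = 2*2*2.7632 = 11.0528
  x_2 = -0.4416 - 0.05*-5.2992 = -0.1766
  y_2 = 2.7632 - 0.05*11.0528 = 2.2106
Step 3: grad_x = 2*6*-0.1766 = -2.1197, grad_y = 2*2*2.2106 = 8.8422
  x_3 = -0.1766 - 0.05*-2.1197 = -0.0707
  y_3 = 2.2106 - 0.05*8.8422 = 1.7684
Step 4: grad_x = 2*6*-0.0707 = -0.8479, grad_y = 2*2*1.7684 = 7.0738
  x_4 = -0.0707 - 0.05*-0.8479 = -0.0283
  y_4 = 1.7684 - 0.05*7.0738 = 1.4148
f(-0.0283, 1.4148) = 6*(-0.0283)^2 + 2*1.4148^2 = 4.0079


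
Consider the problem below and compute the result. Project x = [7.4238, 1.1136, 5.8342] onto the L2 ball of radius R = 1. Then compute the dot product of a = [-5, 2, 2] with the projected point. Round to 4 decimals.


Step 1: Compute ||x|| (intermediates to 6 decimals).
||x|| = sqrt(7.4238^2 + 1.1136^2 + 5.8342^2) = 9.507408
Step 2: Project.
Since ||x|| > R, scale = R/||x|| = 1/9.507408 = 0.105181, proj(x) = scale * x
proj(x) = [0.780843, 0.11713, 0.613647]
Step 3: Dot product.
a^T * proj(x) = -5*0.780843 + 2*0.11713 + 2*0.613647 = -2.4427


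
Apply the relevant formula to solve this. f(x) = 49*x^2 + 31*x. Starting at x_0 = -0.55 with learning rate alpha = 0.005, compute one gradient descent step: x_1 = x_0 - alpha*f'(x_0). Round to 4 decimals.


We compute the gradient at x_0 and apply the update.
f'(x) = 98*x + 31
f'(-0.55) = 98*-0.55 + 31 = -22.9
x_1 = -0.55 - 0.005*-22.9 = -0.4355


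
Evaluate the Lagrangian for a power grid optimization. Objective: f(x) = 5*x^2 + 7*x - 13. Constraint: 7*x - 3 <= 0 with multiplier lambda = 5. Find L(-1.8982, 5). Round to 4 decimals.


Step 1: Evaluate f(x).
f(-1.8982) = 5*(-1.8982)^2 + 7*(-1.8982) - 13 = -8.2716
Step 2: Evaluate g(x).
g(-1.8982) = 7*-1.8982 - 3 = -16.2874
Step 3: Compute Lagrangian.
L = -8.2716 + 5*-16.2874 = -89.7086


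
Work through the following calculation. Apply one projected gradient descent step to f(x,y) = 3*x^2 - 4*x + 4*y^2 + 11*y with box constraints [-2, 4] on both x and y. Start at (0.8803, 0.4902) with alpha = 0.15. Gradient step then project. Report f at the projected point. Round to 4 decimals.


Step 1: Compute gradient at (0.8803, 0.4902).
grad_x = 2*3*0.8803 - 4 = 1.2818
grad_y = 2*4*0.4902 + 11 = 14.9216
Step 2: Gradient step.
x_raw = 0.8803 - 0.15*1.2818 = 0.688
y_raw = 0.4902 - 0.15*14.9216 = -1.748
Step 3: Project onto [-2, 4].
x_proj = clip(0.688) = 0.688
y_proj = clip(-1.748) = -1.748
Step 4: Evaluate f.
f(0.688, -1.748) = -8.3378


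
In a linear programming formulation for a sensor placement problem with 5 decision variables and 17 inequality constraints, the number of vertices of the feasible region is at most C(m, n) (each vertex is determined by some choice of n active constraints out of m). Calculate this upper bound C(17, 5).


Each vertex corresponds to some choice of n active constraints out of m, so the number of vertices is at most C(m, n) = m! / (n!(m-n)!).
m = 17, n = 5
Numerator: 17 * 16 * 15 * 14 * 13
Denominator: 5! = 120
C(17, 5) = 6188


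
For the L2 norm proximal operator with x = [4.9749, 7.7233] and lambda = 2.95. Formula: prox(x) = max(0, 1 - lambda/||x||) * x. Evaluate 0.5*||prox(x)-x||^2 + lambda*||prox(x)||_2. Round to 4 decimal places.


Step 1: Compute ||x||.
||x|| = 9.1869
Step 2: Compute scaling factor.
scale = max(0, 1 - 2.95/9.1869) = 0.6789
Step 3: prox(x) = [3.3774, 5.2433]
||prox(x)|| = 6.2369
Step 4: Proximal objective.
0.5*||prox-x||^2 = 4.3513
lambda*||prox|| = 18.3989
Total = 22.7501


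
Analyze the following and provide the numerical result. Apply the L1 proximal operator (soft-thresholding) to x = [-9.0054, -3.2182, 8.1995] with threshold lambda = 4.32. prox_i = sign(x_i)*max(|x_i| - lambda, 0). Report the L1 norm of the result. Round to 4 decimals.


Soft-thresholding with lambda = 4.32:
prox(-9.0054) = sign(-9.0054)*max(|-9.0054| - 4.32, 0) = -4.6854
prox(-3.2182) = sign(-3.2182)*max(|-3.2182| - 4.32, 0) = 0.0
prox(8.1995) = sign(8.1995)*max(|8.1995| - 4.32, 0) = 3.8795
prox(x) = [-4.6854, 0.0, 3.8795]
||prox(x)||_1 = 4.6854 + 0.0 + 3.8795 = 8.5649


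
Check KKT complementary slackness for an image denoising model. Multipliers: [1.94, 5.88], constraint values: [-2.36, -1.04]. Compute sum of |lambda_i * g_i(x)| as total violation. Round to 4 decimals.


KKT complementary slackness check:
lambda_1 * g_1 = 1.94 * -2.36 = -4.5784
lambda_2 * g_2 = 5.88 * -1.04 = -6.1152
Total violation = 4.5784 + 6.1152 = 10.6936


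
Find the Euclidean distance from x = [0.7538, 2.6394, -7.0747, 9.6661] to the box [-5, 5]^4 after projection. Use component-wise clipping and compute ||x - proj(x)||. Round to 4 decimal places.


Project each component onto [-5, 5].
clip(0.7538) = 0.7538, clip(2.6394) = 2.6394, clip(-7.0747) = -5.0, clip(9.6661) = 5.0
Projection = [0.7538, 2.6394, -5.0, 5.0]
Squared diffs: [0.0, 0.0, 4.3044, 21.7725]
Distance = sqrt(26.0769) = 5.1066


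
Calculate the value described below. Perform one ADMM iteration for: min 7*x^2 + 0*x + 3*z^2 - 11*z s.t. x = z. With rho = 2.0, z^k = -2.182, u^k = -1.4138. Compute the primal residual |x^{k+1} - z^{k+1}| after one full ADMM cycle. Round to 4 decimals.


ADMM iteration with rho = 2.0, z^k = -2.182, u^k = -1.4138
Step 1: x-update.
Minimize 7*x^2 + 0*x + (2.0/2)*(x + 2.182 - 1.4138)^2
FOC: (2*7 + 2.0)*x = 0 + 2.0*(-2.182 + 1.4138)
x^{k+1} = -0.096
Step 2: z-update.
Minimize 3*z^2 - 11*z + (2.0/2)*(-0.096 - z - 1.4138)^2
FOC: (2*3 + 2.0)*z = 11 + 2.0*(-0.096 - 1.4138)
z^{k+1} = 0.9975
Step 3: u-update.
u^{k+1} = -1.4138 - 0.096 - 0.9975 = -2.5074
Step 4: Primal residual = |-0.096 - 0.9975| = 1.0936


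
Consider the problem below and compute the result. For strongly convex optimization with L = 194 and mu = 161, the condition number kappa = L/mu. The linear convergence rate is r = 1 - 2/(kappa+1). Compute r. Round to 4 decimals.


Step 1: Compute the condition number.
kappa = L/mu = 194/161 = 1.205
Step 2: Compute the convergence rate.
r = 1 - 2/(kappa + 1) = 1 - 2*mu/(L + mu) = (L - mu)/(L + mu) = 33/355 = 0.093


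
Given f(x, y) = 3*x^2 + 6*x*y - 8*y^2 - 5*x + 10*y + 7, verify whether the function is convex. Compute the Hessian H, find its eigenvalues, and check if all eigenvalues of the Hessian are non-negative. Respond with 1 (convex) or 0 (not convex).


The Hessian of f(x,y) = 3*x^2 + 6*x*y - 8*y^2 - 5*x + 10*y + 7 is:
H = [[6, 6], [6, -16]]
Trace = 6 - 16 = -10
Determinant = 6*-16 - (6)^2 = -132
Discriminant = (-10)^2 - 4*-132 = 628.0
Eigenvalues: lambda_1 = -17.53, lambda_2 = 7.53
The function is not convex.

0


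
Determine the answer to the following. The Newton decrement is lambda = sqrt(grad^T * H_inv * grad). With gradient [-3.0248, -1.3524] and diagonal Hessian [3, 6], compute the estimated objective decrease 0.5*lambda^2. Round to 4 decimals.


Step 1: H is diagonal, so H^(-1) * g = [-1.0083, -0.2254].
Step 2: g^T H^(-1) g = sum_i g_i^2 / H_ii
  = (-3.0248)^2/3 + (-1.3524)^2/6
  = 3.0498 + 0.3048 = 3.3546
Step 3: Objective decrease = 0.5 * g^T H^(-1) g = 1.6773


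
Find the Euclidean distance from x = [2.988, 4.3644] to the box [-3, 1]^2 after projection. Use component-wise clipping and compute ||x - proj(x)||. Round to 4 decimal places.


Project each component onto [-3, 1].
clip(2.988) = 1.0, clip(4.3644) = 1.0
Projection = [1.0, 1.0]
Squared diffs: [3.9521, 11.3192]
Distance = sqrt(15.2713) = 3.9079


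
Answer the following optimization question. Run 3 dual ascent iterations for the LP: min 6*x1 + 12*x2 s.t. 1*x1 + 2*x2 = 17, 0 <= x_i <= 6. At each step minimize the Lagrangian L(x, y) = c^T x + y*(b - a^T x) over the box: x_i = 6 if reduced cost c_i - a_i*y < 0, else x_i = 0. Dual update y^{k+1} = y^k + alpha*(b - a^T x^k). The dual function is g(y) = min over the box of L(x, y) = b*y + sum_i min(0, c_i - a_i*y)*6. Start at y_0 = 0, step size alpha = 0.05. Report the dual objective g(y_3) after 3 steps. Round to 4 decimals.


Dual ascent for LP: min 6*x1 + 12*x2, 1*x1 + 2*x2 = 17, 0 <= x_i <= 6
Step 1: y^k = 0.0, reduced costs: (6.0, 12.0)
  x^k = (0.0, 0.0), subgradient = b - a^T x = 17.0
  y^{k+1} = 0.0 + 0.05*17.0 = 0.85
Step 2: y^k = 0.85, reduced costs: (5.15, 10.3)
  x^k = (0.0, 0.0), subgradient = b - a^T x = 17.0
  y^{k+1} = 0.85 + 0.05*17.0 = 1.7
Step 3: y^k = 1.7, reduced costs: (4.3, 8.6)
  x^k = (0.0, 0.0), subgradient = b - a^T x = 17.0
  y^{k+1} = 1.7 + 0.05*17.0 = 2.55
Dual objective at y_3 = 2.55: reduced costs (3.45, 6.9), box minimizer x = (0.0, 0.0)
g(y_3) = b*y + (c1 - a1*y)*x1 + (c2 - a2*y)*x2 = 17*2.55 + 3.45*0.0 + 6.9*0.0 = 43.35 + 0.0 + 0.0 = 43.35


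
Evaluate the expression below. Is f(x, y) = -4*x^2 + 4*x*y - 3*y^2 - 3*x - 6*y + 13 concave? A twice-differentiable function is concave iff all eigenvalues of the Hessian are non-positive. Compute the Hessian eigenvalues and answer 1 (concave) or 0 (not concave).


The Hessian of f(x,y) = -4*x^2 + 4*x*y - 3*y^2 - 3*x - 6*y + 13 is:
H = [[-8, 4], [4, -6]]
Trace = -8 - 6 = -14
Determinant = -8*-6 - (4)^2 = 32
Discriminant = (-14)^2 - 4*32 = 68.0
Eigenvalues: lambda_1 = -11.1231, lambda_2 = -2.8769
The function is concave.

1


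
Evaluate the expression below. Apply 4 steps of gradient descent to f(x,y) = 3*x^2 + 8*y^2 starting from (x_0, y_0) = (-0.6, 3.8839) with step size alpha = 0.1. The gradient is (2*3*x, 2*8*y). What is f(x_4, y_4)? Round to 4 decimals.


Gradient descent on f(x,y) = 3*x^2 + 8*y^2.
Starting point: (-0.6, 3.8839), alpha = 0.1
Step 1: grad_x = 2*3*-0.6 = -3.6, grad_y = 2*8*3.8839 = 62.1424
  x_1 = -0.6 - 0.1*-3.6 = -0.24
  y_1 = 3.8839 - 0.1*62.1424 = -2.3303
Step 2: grad_x = 2*3*-0.24 = -1.44, grad_y = 2*8*-2.3303 = -37.2854
  x_2 = -0.24 - 0.1*-1.44 = -0.096
  y_2 = -2.3303 - 0.1*-37.2854 = 1.3982
Step 3: grad_x = 2*3*-0.096 = -0.576, grad_y = 2*8*1.3982 = 22.3713
  x_3 = -0.096 - 0.1*-0.576 = -0.0384
  y_3 = 1.3982 - 0.1*22.3713 = -0.8389
Step 4: grad_x = 2*3*-0.0384 = -0.2304, grad_y = 2*8*-0.8389 = -13.4228
  x_4 = -0.0384 - 0.1*-0.2304 = -0.0154
  y_4 = -0.8389 - 0.1*-13.4228 = 0.5034
f(-0.0154, 0.5034) = 3*(-0.0154)^2 + 8*0.5034^2 = 2.0276


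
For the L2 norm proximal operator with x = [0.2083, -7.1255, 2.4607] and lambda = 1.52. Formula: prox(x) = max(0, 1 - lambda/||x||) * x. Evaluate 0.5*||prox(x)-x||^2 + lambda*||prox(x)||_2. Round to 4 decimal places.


Step 1: Compute ||x||.
||x|| = 7.5413
Step 2: Compute scaling factor.
scale = max(0, 1 - 1.52/7.5413) = 0.7984
Step 3: prox(x) = [0.1663, -5.6893, 1.9647]
||prox(x)|| = 6.0213
Step 4: Proximal objective.
0.5*||prox-x||^2 = 1.1552
lambda*||prox|| = 9.1524
Total = 10.3076


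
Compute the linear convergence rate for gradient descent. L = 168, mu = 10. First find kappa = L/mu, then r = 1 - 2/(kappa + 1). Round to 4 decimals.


Step 1: Compute the condition number.
kappa = L/mu = 168/10 = 16.8
Step 2: Compute the convergence rate.
r = 1 - 2/(kappa + 1) = 1 - 2*mu/(L + mu) = (L - mu)/(L + mu) = 158/178 = 0.8876


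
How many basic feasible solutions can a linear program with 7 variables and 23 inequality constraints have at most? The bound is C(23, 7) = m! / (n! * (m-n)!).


Each vertex corresponds to some choice of n active constraints out of m, so the number of vertices is at most C(m, n) = m! / (n!(m-n)!).
m = 23, n = 7
Numerator: 23 * 22 * 21 * 20 * 19 * 18 * 17
Denominator: 7! = 5040
C(23, 7) = 245157


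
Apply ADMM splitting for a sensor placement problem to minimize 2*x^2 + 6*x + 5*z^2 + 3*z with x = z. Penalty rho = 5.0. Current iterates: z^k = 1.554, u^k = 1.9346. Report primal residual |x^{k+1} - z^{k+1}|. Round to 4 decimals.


ADMM iteration with rho = 5.0, z^k = 1.554, u^k = 1.9346
Step 1: x-update.
Minimize 2*x^2 + 6*x + (5.0/2)*(x - 1.554 + 1.9346)^2
FOC: (2*2 + 5.0)*x = -6 + 5.0*(1.554 - 1.9346)
x^{k+1} = -0.8781
Step 2: z-update.
Minimize 5*z^2 + 3*z + (5.0/2)*(-0.8781 - z + 1.9346)^2
FOC: (2*5 + 5.0)*z = -3 + 5.0*(-0.8781 + 1.9346)
z^{k+1} = 0.1522
Step 3: u-update.
u^{k+1} = 1.9346 - 0.8781 - 0.1522 = 0.9043
Step 4: Primal residual = |-0.8781 - 0.1522| = 1.0303
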